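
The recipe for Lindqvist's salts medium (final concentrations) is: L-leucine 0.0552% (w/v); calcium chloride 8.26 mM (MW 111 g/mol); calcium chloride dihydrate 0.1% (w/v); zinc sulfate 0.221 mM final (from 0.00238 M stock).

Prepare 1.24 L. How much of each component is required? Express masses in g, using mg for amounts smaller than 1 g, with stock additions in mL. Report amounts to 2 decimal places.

L-leucine 684.48 mg; calcium chloride 1.14 g; calcium chloride dihydrate 1.24 g; zinc sulfate 115.14 mL

Working volume: 1.24 L.
L-leucine: 0.0552% w/v = 0.552 g/L → 0.552 × 1.24 L = 0.68448 g = 684.48 mg
calcium chloride: 8.26 mmol/L × 111 g/mol × 1.24 L ÷ 1000 = 1.14 g
calcium chloride dihydrate: 0.1 g per 100 mL × 1240 mL ÷ 100 = 1.24 g
zinc sulfate: C1V1 = C2V2 → 0.221 mM × 1240 mL ÷ 2.38 mM = 115.14 mL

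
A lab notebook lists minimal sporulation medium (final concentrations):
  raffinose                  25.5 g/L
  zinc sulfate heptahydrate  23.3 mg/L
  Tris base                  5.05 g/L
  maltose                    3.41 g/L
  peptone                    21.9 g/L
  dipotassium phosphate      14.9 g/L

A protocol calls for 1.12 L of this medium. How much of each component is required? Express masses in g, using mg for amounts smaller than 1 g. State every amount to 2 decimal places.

raffinose 28.56 g; zinc sulfate heptahydrate 26.10 mg; Tris base 5.66 g; maltose 3.82 g; peptone 24.53 g; dipotassium phosphate 16.69 g

Working volume: 1.12 L.
raffinose: 25.5 g/L × 1.12 L = 28.56 g
zinc sulfate heptahydrate: 23.3 mg/L × 1.12 L = 26.10 mg
Tris base: 5.05 g/L × 1.12 L = 5.66 g
maltose: 3.41 g/L × 1.12 L = 3.82 g
peptone: 21.9 g/L × 1.12 L = 24.53 g
dipotassium phosphate: 14.9 g/L × 1.12 L = 16.69 g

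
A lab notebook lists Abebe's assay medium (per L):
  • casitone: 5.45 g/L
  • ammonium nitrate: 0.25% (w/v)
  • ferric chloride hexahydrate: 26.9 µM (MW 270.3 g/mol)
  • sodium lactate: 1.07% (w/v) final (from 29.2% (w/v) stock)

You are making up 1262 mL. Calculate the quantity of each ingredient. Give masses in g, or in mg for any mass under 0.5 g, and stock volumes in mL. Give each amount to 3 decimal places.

Working volume: 1262 mL = 1.262 L.
casitone: 5.45 g/L × 1.262 L = 6.878 g
ammonium nitrate: 0.25 g per 100 mL × 1262 mL ÷ 100 = 3.155 g
ferric chloride hexahydrate: 26.9 µmol/L × 270.3 g/mol × 1.262 L ÷ 1000 = 9.176 mg
sodium lactate: V = C2·V2/C1 = 1.07% ÷ 29.2% × 1262 mL = 46.245 mL

casitone 6.878 g; ammonium nitrate 3.155 g; ferric chloride hexahydrate 9.176 mg; sodium lactate 46.245 mL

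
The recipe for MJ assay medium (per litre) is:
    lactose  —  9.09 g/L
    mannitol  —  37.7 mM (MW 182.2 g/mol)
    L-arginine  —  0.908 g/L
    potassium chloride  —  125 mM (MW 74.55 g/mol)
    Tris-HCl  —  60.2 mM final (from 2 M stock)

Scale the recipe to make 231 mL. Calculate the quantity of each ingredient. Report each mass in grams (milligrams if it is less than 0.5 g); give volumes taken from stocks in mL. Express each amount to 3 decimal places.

Target volume = 231 mL = 0.231 L.
lactose: 9.09 g/L × 0.231 L = 2.100 g
mannitol: 37.7 mmol/L × 182.2 g/mol × 0.231 L ÷ 1000 = 1.587 g
L-arginine: 0.908 g/L × 0.231 L = 0.209748 g = 209.748 mg
potassium chloride: 125 mmol/L × 74.55 g/mol × 0.231 L ÷ 1000 = 2.153 g
Tris-HCl: V = C2·V2/C1 = 60.2 mM × 231 mL ÷ 2000 mM = 6.953 mL

lactose 2.100 g; mannitol 1.587 g; L-arginine 209.748 mg; potassium chloride 2.153 g; Tris-HCl 6.953 mL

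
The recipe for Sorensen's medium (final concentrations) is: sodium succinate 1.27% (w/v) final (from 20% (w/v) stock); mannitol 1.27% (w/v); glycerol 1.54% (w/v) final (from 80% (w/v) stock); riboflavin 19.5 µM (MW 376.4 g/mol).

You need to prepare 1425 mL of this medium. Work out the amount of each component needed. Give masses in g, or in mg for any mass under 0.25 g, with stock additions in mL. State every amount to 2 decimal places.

sodium succinate 90.49 mL; mannitol 18.10 g; glycerol 27.43 mL; riboflavin 10.46 mg

Working volume: 1425 mL = 1.425 L.
sodium succinate: V = C2·V2/C1 = 1.27% ÷ 20% × 1425 mL = 90.49 mL
mannitol: 1.27 g per 100 mL × 1425 mL ÷ 100 = 18.10 g
glycerol: V = C2·V2/C1 = 1.54% ÷ 80% × 1425 mL = 27.43 mL
riboflavin: 19.5 µmol/L × 376.4 g/mol × 1.425 L ÷ 1000 = 10.46 mg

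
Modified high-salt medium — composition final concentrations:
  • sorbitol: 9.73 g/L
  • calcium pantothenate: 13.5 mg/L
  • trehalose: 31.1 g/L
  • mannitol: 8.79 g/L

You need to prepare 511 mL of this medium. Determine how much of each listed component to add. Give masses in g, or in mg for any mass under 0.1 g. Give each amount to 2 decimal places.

Target volume = 511 mL = 0.511 L.
sorbitol: 9.73 g/L × 0.511 L = 4.97 g
calcium pantothenate: 13.5 mg/L × 0.511 L = 6.90 mg
trehalose: 31.1 g/L × 0.511 L = 15.89 g
mannitol: 8.79 g/L × 0.511 L = 4.49 g

sorbitol 4.97 g; calcium pantothenate 6.90 mg; trehalose 15.89 g; mannitol 4.49 g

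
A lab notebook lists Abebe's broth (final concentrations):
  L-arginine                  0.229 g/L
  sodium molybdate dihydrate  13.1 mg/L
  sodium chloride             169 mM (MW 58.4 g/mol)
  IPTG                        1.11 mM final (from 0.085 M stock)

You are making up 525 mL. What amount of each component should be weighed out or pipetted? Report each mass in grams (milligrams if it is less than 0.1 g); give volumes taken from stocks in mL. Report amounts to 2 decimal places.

Working volume: 525 mL = 0.525 L.
L-arginine: 0.229 g/L × 0.525 L = 0.12 g
sodium molybdate dihydrate: 13.1 mg/L × 0.525 L = 6.88 mg
sodium chloride: 169 mmol/L × 58.4 g/mol × 0.525 L ÷ 1000 = 5.18 g
IPTG: V = C2·V2/C1 = 1.11 mM × 525 mL ÷ 85 mM = 6.86 mL

L-arginine 0.12 g; sodium molybdate dihydrate 6.88 mg; sodium chloride 5.18 g; IPTG 6.86 mL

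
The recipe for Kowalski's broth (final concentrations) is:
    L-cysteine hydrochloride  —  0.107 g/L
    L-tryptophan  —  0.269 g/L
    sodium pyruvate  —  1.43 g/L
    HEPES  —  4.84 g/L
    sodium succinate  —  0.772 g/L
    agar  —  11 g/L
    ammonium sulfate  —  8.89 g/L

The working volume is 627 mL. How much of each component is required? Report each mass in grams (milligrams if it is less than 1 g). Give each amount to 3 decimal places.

L-cysteine hydrochloride 67.089 mg; L-tryptophan 168.663 mg; sodium pyruvate 896.610 mg; HEPES 3.035 g; sodium succinate 484.044 mg; agar 6.897 g; ammonium sulfate 5.574 g

Working volume: 627 mL = 0.627 L.
L-cysteine hydrochloride: 0.107 g/L × 0.627 L = 0.067089 g = 67.089 mg
L-tryptophan: 0.269 g/L × 0.627 L = 0.168663 g = 168.663 mg
sodium pyruvate: 1.43 g/L × 0.627 L = 0.89661 g = 896.610 mg
HEPES: 4.84 g/L × 0.627 L = 3.035 g
sodium succinate: 0.772 g/L × 0.627 L = 0.484044 g = 484.044 mg
agar: 11 g/L × 0.627 L = 6.897 g
ammonium sulfate: 8.89 g/L × 0.627 L = 5.574 g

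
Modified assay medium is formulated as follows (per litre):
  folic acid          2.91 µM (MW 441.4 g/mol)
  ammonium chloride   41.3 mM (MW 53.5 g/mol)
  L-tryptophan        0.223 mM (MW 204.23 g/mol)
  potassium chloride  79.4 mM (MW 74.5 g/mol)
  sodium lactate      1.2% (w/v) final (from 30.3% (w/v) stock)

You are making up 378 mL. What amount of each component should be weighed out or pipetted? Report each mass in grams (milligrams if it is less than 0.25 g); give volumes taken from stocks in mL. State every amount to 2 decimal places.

folic acid 0.49 mg; ammonium chloride 0.84 g; L-tryptophan 17.22 mg; potassium chloride 2.24 g; sodium lactate 14.97 mL

Target volume = 378 mL = 0.378 L.
folic acid: 2.91 µmol/L × 441.4 g/mol × 0.378 L ÷ 1000 = 0.49 mg
ammonium chloride: 41.3 mmol/L × 53.5 g/mol × 0.378 L ÷ 1000 = 0.84 g
L-tryptophan: 0.223 mmol/L × 204.23 mg/mmol × 0.378 L = 17.22 mg
potassium chloride: 79.4 mmol/L × 74.5 g/mol × 0.378 L ÷ 1000 = 2.24 g
sodium lactate: V = C2·V2/C1 = 1.2% ÷ 30.3% × 378 mL = 14.97 mL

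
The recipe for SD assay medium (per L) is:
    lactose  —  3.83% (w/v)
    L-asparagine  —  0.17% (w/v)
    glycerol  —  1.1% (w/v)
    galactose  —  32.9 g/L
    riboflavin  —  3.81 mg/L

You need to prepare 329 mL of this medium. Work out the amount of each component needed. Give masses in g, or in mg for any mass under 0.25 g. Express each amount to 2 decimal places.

Scale factor relative to 1 L: 0.329.
lactose: 3.83 g per 100 mL × 329 mL ÷ 100 = 12.60 g
L-asparagine: 0.17 g per 100 mL × 329 mL ÷ 100 = 0.56 g
glycerol: 1.1% w/v = 11 g/L → 11 × 0.329 L = 3.62 g
galactose: 32.9 g/L × 0.329 L = 10.82 g
riboflavin: 3.81 mg/L × 0.329 L = 1.25 mg

lactose 12.60 g; L-asparagine 0.56 g; glycerol 3.62 g; galactose 10.82 g; riboflavin 1.25 mg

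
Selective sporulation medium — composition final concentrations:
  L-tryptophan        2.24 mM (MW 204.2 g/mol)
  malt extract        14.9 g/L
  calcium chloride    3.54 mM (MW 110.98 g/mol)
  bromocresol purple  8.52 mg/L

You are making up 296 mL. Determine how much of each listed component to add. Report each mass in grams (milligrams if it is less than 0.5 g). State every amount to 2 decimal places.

L-tryptophan 135.39 mg; malt extract 4.41 g; calcium chloride 116.29 mg; bromocresol purple 2.52 mg

Scale factor relative to 1 L: 0.296.
L-tryptophan: 2.24 mmol/L × 204.2 mg/mmol × 0.296 L = 135.39 mg
malt extract: 14.9 g/L × 0.296 L = 4.41 g
calcium chloride: 3.54 mmol/L × 110.98 mg/mmol × 0.296 L = 116.29 mg
bromocresol purple: 8.52 mg/L × 0.296 L = 2.52 mg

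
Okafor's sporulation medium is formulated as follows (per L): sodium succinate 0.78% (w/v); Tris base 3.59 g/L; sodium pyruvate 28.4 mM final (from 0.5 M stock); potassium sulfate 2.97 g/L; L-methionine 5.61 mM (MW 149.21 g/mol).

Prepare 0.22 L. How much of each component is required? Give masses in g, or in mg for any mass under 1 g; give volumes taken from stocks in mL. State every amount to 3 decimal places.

sodium succinate 1.716 g; Tris base 789.800 mg; sodium pyruvate 12.496 mL; potassium sulfate 653.400 mg; L-methionine 184.155 mg

Scale factor relative to 1 L: 0.22.
sodium succinate: 0.78 g per 100 mL × 220 mL ÷ 100 = 1.716 g
Tris base: 3.59 g/L × 0.22 L = 0.7898 g = 789.800 mg
sodium pyruvate: V = C2·V2/C1 = 28.4 mM × 220 mL ÷ 500 mM = 12.496 mL
potassium sulfate: 2.97 g/L × 0.22 L = 0.6534 g = 653.400 mg
L-methionine: 5.61 mmol/L × 149.21 mg/mmol × 0.22 L = 184.155 mg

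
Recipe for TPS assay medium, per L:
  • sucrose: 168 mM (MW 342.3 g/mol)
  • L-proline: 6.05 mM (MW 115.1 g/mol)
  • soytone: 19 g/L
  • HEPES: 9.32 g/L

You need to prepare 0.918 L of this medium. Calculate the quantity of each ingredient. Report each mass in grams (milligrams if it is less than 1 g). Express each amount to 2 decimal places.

Working volume: 0.918 L.
sucrose: 168 mmol/L × 342.3 g/mol × 0.918 L ÷ 1000 = 52.79 g
L-proline: 6.05 mmol/L × 115.1 mg/mmol × 0.918 L = 639.25 mg
soytone: 19 g/L × 0.918 L = 17.44 g
HEPES: 9.32 g/L × 0.918 L = 8.56 g

sucrose 52.79 g; L-proline 639.25 mg; soytone 17.44 g; HEPES 8.56 g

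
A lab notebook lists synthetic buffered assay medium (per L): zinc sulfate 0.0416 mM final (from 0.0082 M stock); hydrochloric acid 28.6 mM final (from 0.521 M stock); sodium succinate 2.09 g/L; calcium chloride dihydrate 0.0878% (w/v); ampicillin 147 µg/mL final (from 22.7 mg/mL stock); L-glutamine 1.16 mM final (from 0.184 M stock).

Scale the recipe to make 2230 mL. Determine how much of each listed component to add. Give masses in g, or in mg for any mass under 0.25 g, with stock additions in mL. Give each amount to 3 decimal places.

Target volume = 2230 mL = 2.23 L.
zinc sulfate: dilute stock: 0.0416 mM × 2230 mL ÷ 8.2 mM = 11.313 mL
hydrochloric acid: V = C2·V2/C1 = 28.6 mM × 2230 mL ÷ 521 mM = 122.415 mL
sodium succinate: 2.09 g/L × 2.23 L = 4.661 g
calcium chloride dihydrate: 0.0878% w/v = 0.878 g/L → 0.878 × 2.23 L = 1.958 g
ampicillin: C1V1 = C2V2 → 147 µg/mL × 2230 mL ÷ 22700 µg/mL = 14.441 mL
L-glutamine: dilute stock: 1.16 mM × 2230 mL ÷ 184 mM = 14.059 mL

zinc sulfate 11.313 mL; hydrochloric acid 122.415 mL; sodium succinate 4.661 g; calcium chloride dihydrate 1.958 g; ampicillin 14.441 mL; L-glutamine 14.059 mL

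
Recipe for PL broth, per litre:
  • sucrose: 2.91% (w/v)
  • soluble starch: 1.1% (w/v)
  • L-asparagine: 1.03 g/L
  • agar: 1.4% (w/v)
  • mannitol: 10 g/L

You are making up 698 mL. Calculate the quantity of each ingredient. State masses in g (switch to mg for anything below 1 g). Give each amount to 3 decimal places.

sucrose 20.312 g; soluble starch 7.678 g; L-asparagine 718.940 mg; agar 9.772 g; mannitol 6.980 g

Scale factor relative to 1 L: 0.698.
sucrose: 2.91% w/v = 29.1 g/L → 29.1 × 0.698 L = 20.312 g
soluble starch: 1.1% w/v = 11 g/L → 11 × 0.698 L = 7.678 g
L-asparagine: 1.03 g/L × 0.698 L = 0.71894 g = 718.940 mg
agar: 1.4 g per 100 mL × 698 mL ÷ 100 = 9.772 g
mannitol: 10 g/L × 0.698 L = 6.980 g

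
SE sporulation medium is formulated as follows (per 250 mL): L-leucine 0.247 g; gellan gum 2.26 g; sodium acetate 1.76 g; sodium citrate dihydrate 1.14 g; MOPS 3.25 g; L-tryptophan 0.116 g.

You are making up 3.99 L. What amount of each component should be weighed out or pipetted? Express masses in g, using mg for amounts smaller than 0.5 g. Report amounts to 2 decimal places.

Ratio of target to recipe volume: 3990 / 250 = 15.96.
L-leucine: 0.247 g × (3990 mL / 250 mL) = 3.94 g
gellan gum: 2.26 g × (3990 mL / 250 mL) = 36.07 g
sodium acetate: 1.76 g × (3990 mL / 250 mL) = 28.09 g
sodium citrate dihydrate: 1.14 g × (3990 mL / 250 mL) = 18.19 g
MOPS: 3.25 g × (3990 mL / 250 mL) = 51.87 g
L-tryptophan: 0.116 g × (3990 mL / 250 mL) = 1.85 g

L-leucine 3.94 g; gellan gum 36.07 g; sodium acetate 28.09 g; sodium citrate dihydrate 18.19 g; MOPS 51.87 g; L-tryptophan 1.85 g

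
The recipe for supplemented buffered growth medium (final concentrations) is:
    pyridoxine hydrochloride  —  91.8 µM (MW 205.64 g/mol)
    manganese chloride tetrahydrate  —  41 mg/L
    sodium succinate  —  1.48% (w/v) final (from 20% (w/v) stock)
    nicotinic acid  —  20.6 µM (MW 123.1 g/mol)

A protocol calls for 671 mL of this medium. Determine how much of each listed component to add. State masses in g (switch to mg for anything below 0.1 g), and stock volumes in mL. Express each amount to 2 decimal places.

Scale factor relative to 1 L: 0.671.
pyridoxine hydrochloride: 91.8 µmol/L × 205.64 g/mol × 0.671 L ÷ 1000 = 12.67 mg
manganese chloride tetrahydrate: 41 mg/L × 0.671 L = 27.51 mg
sodium succinate: C1V1 = C2V2 → 1.48% ÷ 20% × 671 mL = 49.65 mL
nicotinic acid: 20.6 µmol/L × 123.1 g/mol × 0.671 L ÷ 1000 = 1.70 mg

pyridoxine hydrochloride 12.67 mg; manganese chloride tetrahydrate 27.51 mg; sodium succinate 49.65 mL; nicotinic acid 1.70 mg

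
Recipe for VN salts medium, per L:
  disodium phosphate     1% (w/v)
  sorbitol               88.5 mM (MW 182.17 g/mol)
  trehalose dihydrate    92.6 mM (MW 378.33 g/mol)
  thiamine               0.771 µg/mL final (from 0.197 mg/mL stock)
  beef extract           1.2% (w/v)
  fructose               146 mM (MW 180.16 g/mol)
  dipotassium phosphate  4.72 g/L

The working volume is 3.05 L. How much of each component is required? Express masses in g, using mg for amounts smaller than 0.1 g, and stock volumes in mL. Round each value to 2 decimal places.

Working volume: 3.05 L.
disodium phosphate: 1% w/v = 10 g/L → 10 × 3.05 L = 30.50 g
sorbitol: 88.5 mmol/L × 182.17 g/mol × 3.05 L ÷ 1000 = 49.17 g
trehalose dihydrate: 92.6 mmol/L × 378.33 g/mol × 3.05 L ÷ 1000 = 106.85 g
thiamine: dilute stock: 0.771 µg/mL × 3050 mL ÷ 197 µg/mL = 11.94 mL
beef extract: 1.2 g per 100 mL × 3050 mL ÷ 100 = 36.60 g
fructose: 146 mmol/L × 180.16 g/mol × 3.05 L ÷ 1000 = 80.23 g
dipotassium phosphate: 4.72 g/L × 3.05 L = 14.40 g

disodium phosphate 30.50 g; sorbitol 49.17 g; trehalose dihydrate 106.85 g; thiamine 11.94 mL; beef extract 36.60 g; fructose 80.23 g; dipotassium phosphate 14.40 g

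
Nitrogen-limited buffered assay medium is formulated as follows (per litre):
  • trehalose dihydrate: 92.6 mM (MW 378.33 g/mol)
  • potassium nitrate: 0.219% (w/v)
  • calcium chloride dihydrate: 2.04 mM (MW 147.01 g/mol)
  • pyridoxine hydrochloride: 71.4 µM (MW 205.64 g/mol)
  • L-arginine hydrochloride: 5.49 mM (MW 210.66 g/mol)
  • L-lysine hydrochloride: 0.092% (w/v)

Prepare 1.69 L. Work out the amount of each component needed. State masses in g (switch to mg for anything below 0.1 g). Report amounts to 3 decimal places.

trehalose dihydrate 59.206 g; potassium nitrate 3.701 g; calcium chloride dihydrate 0.507 g; pyridoxine hydrochloride 24.814 mg; L-arginine hydrochloride 1.955 g; L-lysine hydrochloride 1.555 g

Working volume: 1.69 L.
trehalose dihydrate: 92.6 mmol/L × 378.33 g/mol × 1.69 L ÷ 1000 = 59.206 g
potassium nitrate: 0.219% w/v = 2.19 g/L → 2.19 × 1.69 L = 3.701 g
calcium chloride dihydrate: 2.04 mmol/L × 147.01 g/mol × 1.69 L ÷ 1000 = 0.507 g
pyridoxine hydrochloride: 71.4 µmol/L × 205.64 g/mol × 1.69 L ÷ 1000 = 24.814 mg
L-arginine hydrochloride: 5.49 mmol/L × 210.66 g/mol × 1.69 L ÷ 1000 = 1.955 g
L-lysine hydrochloride: 0.092 g per 100 mL × 1690 mL ÷ 100 = 1.555 g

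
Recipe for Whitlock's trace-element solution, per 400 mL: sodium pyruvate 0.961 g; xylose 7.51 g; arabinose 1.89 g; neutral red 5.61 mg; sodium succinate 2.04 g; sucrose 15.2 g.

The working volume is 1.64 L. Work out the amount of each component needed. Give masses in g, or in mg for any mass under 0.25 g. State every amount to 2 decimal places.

sodium pyruvate 3.94 g; xylose 30.79 g; arabinose 7.75 g; neutral red 23.00 mg; sodium succinate 8.36 g; sucrose 62.32 g

Scale factor = 1640 mL / 400 mL = 4.1.
sodium pyruvate: 0.961 g × (1640 mL / 400 mL) = 3.94 g
xylose: 7.51 g × (1640 mL / 400 mL) = 30.79 g
arabinose: 1.89 g × (1640 mL / 400 mL) = 7.75 g
neutral red: 5.61 mg × (1640 mL / 400 mL) = 23.00 mg
sodium succinate: 2.04 g × (1640 mL / 400 mL) = 8.36 g
sucrose: 15.2 g × (1640 mL / 400 mL) = 62.32 g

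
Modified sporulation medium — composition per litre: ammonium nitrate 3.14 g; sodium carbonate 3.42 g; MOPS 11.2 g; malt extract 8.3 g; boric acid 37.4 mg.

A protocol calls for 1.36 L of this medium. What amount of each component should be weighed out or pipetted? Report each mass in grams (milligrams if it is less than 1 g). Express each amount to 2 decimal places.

ammonium nitrate 4.27 g; sodium carbonate 4.65 g; MOPS 15.23 g; malt extract 11.29 g; boric acid 50.86 mg

Scale factor = 1360 mL / 1000 mL = 1.36.
ammonium nitrate: 3.14 g × (1360 mL / 1000 mL) = 4.27 g
sodium carbonate: 3.42 g × (1360 mL / 1000 mL) = 4.65 g
MOPS: 11.2 g × (1360 mL / 1000 mL) = 15.23 g
malt extract: 8.3 g × (1360 mL / 1000 mL) = 11.29 g
boric acid: 37.4 mg × (1360 mL / 1000 mL) = 50.86 mg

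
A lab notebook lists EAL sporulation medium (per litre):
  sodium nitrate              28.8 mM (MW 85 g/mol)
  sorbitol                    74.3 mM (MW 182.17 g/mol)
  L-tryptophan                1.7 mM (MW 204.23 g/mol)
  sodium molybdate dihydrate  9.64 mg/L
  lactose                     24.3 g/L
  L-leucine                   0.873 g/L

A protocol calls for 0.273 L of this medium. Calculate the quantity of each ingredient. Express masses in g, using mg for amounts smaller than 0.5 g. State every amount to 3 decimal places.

sodium nitrate 0.668 g; sorbitol 3.695 g; L-tryptophan 94.783 mg; sodium molybdate dihydrate 2.632 mg; lactose 6.634 g; L-leucine 238.329 mg

Scale factor relative to 1 L: 0.273.
sodium nitrate: 28.8 mmol/L × 85 g/mol × 0.273 L ÷ 1000 = 0.668 g
sorbitol: 74.3 mmol/L × 182.17 g/mol × 0.273 L ÷ 1000 = 3.695 g
L-tryptophan: 1.7 mmol/L × 204.23 mg/mmol × 0.273 L = 94.783 mg
sodium molybdate dihydrate: 9.64 mg/L × 0.273 L = 2.632 mg
lactose: 24.3 g/L × 0.273 L = 6.634 g
L-leucine: 0.873 g/L × 0.273 L = 0.238329 g = 238.329 mg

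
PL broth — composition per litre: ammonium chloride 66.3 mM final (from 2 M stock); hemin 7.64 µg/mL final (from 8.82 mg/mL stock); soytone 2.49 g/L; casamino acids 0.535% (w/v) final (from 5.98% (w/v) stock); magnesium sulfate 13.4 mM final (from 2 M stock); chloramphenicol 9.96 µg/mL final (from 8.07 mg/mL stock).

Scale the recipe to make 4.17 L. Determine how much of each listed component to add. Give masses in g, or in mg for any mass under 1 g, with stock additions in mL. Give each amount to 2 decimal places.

Scale factor relative to 1 L: 4.17.
ammonium chloride: C1V1 = C2V2 → 66.3 mM × 4170 mL ÷ 2000 mM = 138.24 mL
hemin: V = C2·V2/C1 = 7.64 µg/mL × 4170 mL ÷ 8820 µg/mL = 3.61 mL
soytone: 2.49 g/L × 4.17 L = 10.38 g
casamino acids: dilute stock: 0.535% ÷ 5.98% × 4170 mL = 373.07 mL
magnesium sulfate: dilute stock: 13.4 mM × 4170 mL ÷ 2000 mM = 27.94 mL
chloramphenicol: C1V1 = C2V2 → 9.96 µg/mL × 4170 mL ÷ 8070 µg/mL = 5.15 mL

ammonium chloride 138.24 mL; hemin 3.61 mL; soytone 10.38 g; casamino acids 373.07 mL; magnesium sulfate 27.94 mL; chloramphenicol 5.15 mL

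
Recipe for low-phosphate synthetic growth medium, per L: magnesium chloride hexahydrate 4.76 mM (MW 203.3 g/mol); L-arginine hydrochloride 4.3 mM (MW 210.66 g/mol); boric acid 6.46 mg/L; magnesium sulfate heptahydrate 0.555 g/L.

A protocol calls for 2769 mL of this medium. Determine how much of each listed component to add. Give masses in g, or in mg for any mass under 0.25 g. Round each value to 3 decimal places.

Working volume: 2769 mL = 2.769 L.
magnesium chloride hexahydrate: 4.76 mmol/L × 203.3 g/mol × 2.769 L ÷ 1000 = 2.680 g
L-arginine hydrochloride: 4.3 mmol/L × 210.66 g/mol × 2.769 L ÷ 1000 = 2.508 g
boric acid: 6.46 mg/L × 2.769 L = 17.888 mg
magnesium sulfate heptahydrate: 0.555 g/L × 2.769 L = 1.537 g

magnesium chloride hexahydrate 2.680 g; L-arginine hydrochloride 2.508 g; boric acid 17.888 mg; magnesium sulfate heptahydrate 1.537 g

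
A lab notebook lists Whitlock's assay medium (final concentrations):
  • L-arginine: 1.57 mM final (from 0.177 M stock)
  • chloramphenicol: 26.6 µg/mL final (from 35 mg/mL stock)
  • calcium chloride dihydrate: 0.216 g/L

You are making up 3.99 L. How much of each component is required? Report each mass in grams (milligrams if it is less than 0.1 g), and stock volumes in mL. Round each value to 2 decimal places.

Working volume: 3.99 L.
L-arginine: dilute stock: 1.57 mM × 3990 mL ÷ 177 mM = 35.39 mL
chloramphenicol: dilute stock: 26.6 µg/mL × 3990 mL ÷ 35000 µg/mL = 3.03 mL
calcium chloride dihydrate: 0.216 g/L × 3.99 L = 0.86 g

L-arginine 35.39 mL; chloramphenicol 3.03 mL; calcium chloride dihydrate 0.86 g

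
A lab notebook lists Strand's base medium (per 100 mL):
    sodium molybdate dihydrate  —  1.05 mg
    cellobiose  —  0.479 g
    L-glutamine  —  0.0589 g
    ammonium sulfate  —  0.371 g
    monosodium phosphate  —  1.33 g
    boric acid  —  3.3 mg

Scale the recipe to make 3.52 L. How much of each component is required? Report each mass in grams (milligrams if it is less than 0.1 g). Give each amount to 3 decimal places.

Ratio of target to recipe volume: 3520 / 100 = 35.2.
sodium molybdate dihydrate: 1.05 mg × (3520 mL / 100 mL) = 36.960 mg
cellobiose: 0.479 g × (3520 mL / 100 mL) = 16.861 g
L-glutamine: 0.0589 g × (3520 mL / 100 mL) = 2.073 g
ammonium sulfate: 0.371 g × (3520 mL / 100 mL) = 13.059 g
monosodium phosphate: 1.33 g × (3520 mL / 100 mL) = 46.816 g
boric acid: 3.3 mg × (3520 mL / 100 mL) = 116.16 mg = 0.116 g

sodium molybdate dihydrate 36.960 mg; cellobiose 16.861 g; L-glutamine 2.073 g; ammonium sulfate 13.059 g; monosodium phosphate 46.816 g; boric acid 0.116 g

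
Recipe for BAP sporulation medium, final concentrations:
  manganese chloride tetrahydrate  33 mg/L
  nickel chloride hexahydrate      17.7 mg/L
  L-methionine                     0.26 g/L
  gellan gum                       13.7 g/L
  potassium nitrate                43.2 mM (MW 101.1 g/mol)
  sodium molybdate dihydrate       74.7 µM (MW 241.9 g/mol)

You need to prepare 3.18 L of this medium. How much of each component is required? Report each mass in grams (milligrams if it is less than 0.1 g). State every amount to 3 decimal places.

Working volume: 3.18 L.
manganese chloride tetrahydrate: 33 mg/L × 3.18 L = 104.94 mg = 0.105 g
nickel chloride hexahydrate: 17.7 mg/L × 3.18 L = 56.286 mg
L-methionine: 0.26 g/L × 3.18 L = 0.827 g
gellan gum: 13.7 g/L × 3.18 L = 43.566 g
potassium nitrate: 43.2 mmol/L × 101.1 g/mol × 3.18 L ÷ 1000 = 13.889 g
sodium molybdate dihydrate: 74.7 µmol/L × 241.9 g/mol × 3.18 L ÷ 1000 = 57.462 mg

manganese chloride tetrahydrate 0.105 g; nickel chloride hexahydrate 56.286 mg; L-methionine 0.827 g; gellan gum 43.566 g; potassium nitrate 13.889 g; sodium molybdate dihydrate 57.462 mg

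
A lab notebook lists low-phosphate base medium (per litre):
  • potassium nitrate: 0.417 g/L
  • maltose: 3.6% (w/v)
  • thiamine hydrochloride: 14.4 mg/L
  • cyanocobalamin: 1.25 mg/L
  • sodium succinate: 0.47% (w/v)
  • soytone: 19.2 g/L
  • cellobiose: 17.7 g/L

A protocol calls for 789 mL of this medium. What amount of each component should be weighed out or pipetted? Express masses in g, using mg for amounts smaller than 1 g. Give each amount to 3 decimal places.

potassium nitrate 329.013 mg; maltose 28.404 g; thiamine hydrochloride 11.362 mg; cyanocobalamin 0.986 mg; sodium succinate 3.708 g; soytone 15.149 g; cellobiose 13.965 g

Working volume: 789 mL = 0.789 L.
potassium nitrate: 0.417 g/L × 0.789 L = 0.329013 g = 329.013 mg
maltose: 3.6% w/v = 36 g/L → 36 × 0.789 L = 28.404 g
thiamine hydrochloride: 14.4 mg/L × 0.789 L = 11.362 mg
cyanocobalamin: 1.25 mg/L × 0.789 L = 0.986 mg
sodium succinate: 0.47 g per 100 mL × 789 mL ÷ 100 = 3.708 g
soytone: 19.2 g/L × 0.789 L = 15.149 g
cellobiose: 17.7 g/L × 0.789 L = 13.965 g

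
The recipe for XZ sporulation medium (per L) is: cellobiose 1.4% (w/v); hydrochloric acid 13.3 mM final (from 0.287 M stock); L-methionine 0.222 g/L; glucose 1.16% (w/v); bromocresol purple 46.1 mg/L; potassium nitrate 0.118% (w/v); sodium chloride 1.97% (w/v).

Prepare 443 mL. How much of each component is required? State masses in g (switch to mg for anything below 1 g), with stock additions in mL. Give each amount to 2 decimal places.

cellobiose 6.20 g; hydrochloric acid 20.53 mL; L-methionine 98.35 mg; glucose 5.14 g; bromocresol purple 20.42 mg; potassium nitrate 522.74 mg; sodium chloride 8.73 g

Target volume = 443 mL = 0.443 L.
cellobiose: 1.4% w/v = 14 g/L → 14 × 0.443 L = 6.20 g
hydrochloric acid: dilute stock: 13.3 mM × 443 mL ÷ 287 mM = 20.53 mL
L-methionine: 0.222 g/L × 0.443 L = 0.098346 g = 98.35 mg
glucose: 1.16% w/v = 11.6 g/L → 11.6 × 0.443 L = 5.14 g
bromocresol purple: 46.1 mg/L × 0.443 L = 20.42 mg
potassium nitrate: 0.118 g per 100 mL × 443 mL ÷ 100 = 0.52274 g = 522.74 mg
sodium chloride: 1.97% w/v = 19.7 g/L → 19.7 × 0.443 L = 8.73 g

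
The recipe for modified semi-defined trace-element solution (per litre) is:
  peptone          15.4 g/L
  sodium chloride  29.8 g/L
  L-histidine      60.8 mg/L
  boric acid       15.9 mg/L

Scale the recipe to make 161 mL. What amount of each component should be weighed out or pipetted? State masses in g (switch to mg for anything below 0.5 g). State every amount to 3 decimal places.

peptone 2.479 g; sodium chloride 4.798 g; L-histidine 9.789 mg; boric acid 2.560 mg

Scale factor relative to 1 L: 0.161.
peptone: 15.4 g/L × 0.161 L = 2.479 g
sodium chloride: 29.8 g/L × 0.161 L = 4.798 g
L-histidine: 60.8 mg/L × 0.161 L = 9.789 mg
boric acid: 15.9 mg/L × 0.161 L = 2.560 mg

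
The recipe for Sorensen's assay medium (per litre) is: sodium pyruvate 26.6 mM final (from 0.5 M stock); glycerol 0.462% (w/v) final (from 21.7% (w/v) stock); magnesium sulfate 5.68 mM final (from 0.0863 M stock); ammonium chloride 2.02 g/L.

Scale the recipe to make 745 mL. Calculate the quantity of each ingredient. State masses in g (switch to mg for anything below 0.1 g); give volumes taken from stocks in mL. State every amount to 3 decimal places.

Target volume = 745 mL = 0.745 L.
sodium pyruvate: C1V1 = C2V2 → 26.6 mM × 745 mL ÷ 500 mM = 39.634 mL
glycerol: dilute stock: 0.462% ÷ 21.7% × 745 mL = 15.861 mL
magnesium sulfate: dilute stock: 5.68 mM × 745 mL ÷ 86.3 mM = 49.034 mL
ammonium chloride: 2.02 g/L × 0.745 L = 1.505 g

sodium pyruvate 39.634 mL; glycerol 15.861 mL; magnesium sulfate 49.034 mL; ammonium chloride 1.505 g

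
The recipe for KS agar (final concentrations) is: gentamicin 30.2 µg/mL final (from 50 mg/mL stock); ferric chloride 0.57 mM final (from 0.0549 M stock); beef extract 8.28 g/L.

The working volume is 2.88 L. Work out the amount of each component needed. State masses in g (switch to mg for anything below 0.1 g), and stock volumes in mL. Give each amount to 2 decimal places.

gentamicin 1.74 mL; ferric chloride 29.90 mL; beef extract 23.85 g

Scale factor relative to 1 L: 2.88.
gentamicin: V = C2·V2/C1 = 30.2 µg/mL × 2880 mL ÷ 50000 µg/mL = 1.74 mL
ferric chloride: dilute stock: 0.57 mM × 2880 mL ÷ 54.9 mM = 29.90 mL
beef extract: 8.28 g/L × 2.88 L = 23.85 g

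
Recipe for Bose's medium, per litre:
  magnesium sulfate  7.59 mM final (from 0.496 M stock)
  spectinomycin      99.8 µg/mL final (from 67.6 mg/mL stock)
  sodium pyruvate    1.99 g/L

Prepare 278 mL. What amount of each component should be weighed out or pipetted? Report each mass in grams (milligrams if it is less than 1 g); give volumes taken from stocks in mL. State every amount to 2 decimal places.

Working volume: 278 mL = 0.278 L.
magnesium sulfate: V = C2·V2/C1 = 7.59 mM × 278 mL ÷ 496 mM = 4.25 mL
spectinomycin: C1V1 = C2V2 → 99.8 µg/mL × 278 mL ÷ 67600 µg/mL = 0.41 mL
sodium pyruvate: 1.99 g/L × 0.278 L = 0.55322 g = 553.22 mg

magnesium sulfate 4.25 mL; spectinomycin 0.41 mL; sodium pyruvate 553.22 mg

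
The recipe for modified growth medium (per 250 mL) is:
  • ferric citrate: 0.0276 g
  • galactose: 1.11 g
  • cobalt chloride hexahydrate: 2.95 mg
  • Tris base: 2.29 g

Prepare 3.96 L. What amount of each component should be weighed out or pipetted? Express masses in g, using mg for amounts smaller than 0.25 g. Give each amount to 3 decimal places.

Ratio of target to recipe volume: 3960 / 250 = 15.84.
ferric citrate: 0.0276 g × (3960 mL / 250 mL) = 0.437 g
galactose: 1.11 g × (3960 mL / 250 mL) = 17.582 g
cobalt chloride hexahydrate: 2.95 mg × (3960 mL / 250 mL) = 46.728 mg
Tris base: 2.29 g × (3960 mL / 250 mL) = 36.274 g

ferric citrate 0.437 g; galactose 17.582 g; cobalt chloride hexahydrate 46.728 mg; Tris base 36.274 g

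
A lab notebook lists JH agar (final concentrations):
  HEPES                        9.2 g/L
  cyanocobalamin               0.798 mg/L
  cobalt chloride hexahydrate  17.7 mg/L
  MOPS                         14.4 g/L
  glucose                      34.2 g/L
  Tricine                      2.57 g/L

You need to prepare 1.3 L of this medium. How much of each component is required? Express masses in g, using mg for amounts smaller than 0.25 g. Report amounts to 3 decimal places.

Working volume: 1.3 L.
HEPES: 9.2 g/L × 1.3 L = 11.960 g
cyanocobalamin: 0.798 mg/L × 1.3 L = 1.037 mg
cobalt chloride hexahydrate: 17.7 mg/L × 1.3 L = 23.010 mg
MOPS: 14.4 g/L × 1.3 L = 18.720 g
glucose: 34.2 g/L × 1.3 L = 44.460 g
Tricine: 2.57 g/L × 1.3 L = 3.341 g

HEPES 11.960 g; cyanocobalamin 1.037 mg; cobalt chloride hexahydrate 23.010 mg; MOPS 18.720 g; glucose 44.460 g; Tricine 3.341 g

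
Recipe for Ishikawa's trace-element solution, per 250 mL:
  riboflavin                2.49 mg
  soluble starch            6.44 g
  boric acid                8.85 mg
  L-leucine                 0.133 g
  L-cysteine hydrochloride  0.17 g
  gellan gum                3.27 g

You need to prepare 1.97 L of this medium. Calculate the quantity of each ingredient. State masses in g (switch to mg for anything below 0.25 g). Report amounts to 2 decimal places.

riboflavin 19.62 mg; soluble starch 50.75 g; boric acid 69.74 mg; L-leucine 1.05 g; L-cysteine hydrochloride 1.34 g; gellan gum 25.77 g

Scale factor = 1970 mL / 250 mL = 7.88.
riboflavin: 2.49 mg × (1970 mL / 250 mL) = 19.62 mg
soluble starch: 6.44 g × (1970 mL / 250 mL) = 50.75 g
boric acid: 8.85 mg × (1970 mL / 250 mL) = 69.74 mg
L-leucine: 0.133 g × (1970 mL / 250 mL) = 1.05 g
L-cysteine hydrochloride: 0.17 g × (1970 mL / 250 mL) = 1.34 g
gellan gum: 3.27 g × (1970 mL / 250 mL) = 25.77 g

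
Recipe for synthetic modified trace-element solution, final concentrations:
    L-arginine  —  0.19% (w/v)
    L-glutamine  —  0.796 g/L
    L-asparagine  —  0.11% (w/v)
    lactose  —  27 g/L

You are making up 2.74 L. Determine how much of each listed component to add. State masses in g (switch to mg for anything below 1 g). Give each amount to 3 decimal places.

L-arginine 5.206 g; L-glutamine 2.181 g; L-asparagine 3.014 g; lactose 73.980 g

Scale factor relative to 1 L: 2.74.
L-arginine: 0.19 g per 100 mL × 2740 mL ÷ 100 = 5.206 g
L-glutamine: 0.796 g/L × 2.74 L = 2.181 g
L-asparagine: 0.11% w/v = 1.1 g/L → 1.1 × 2.74 L = 3.014 g
lactose: 27 g/L × 2.74 L = 73.980 g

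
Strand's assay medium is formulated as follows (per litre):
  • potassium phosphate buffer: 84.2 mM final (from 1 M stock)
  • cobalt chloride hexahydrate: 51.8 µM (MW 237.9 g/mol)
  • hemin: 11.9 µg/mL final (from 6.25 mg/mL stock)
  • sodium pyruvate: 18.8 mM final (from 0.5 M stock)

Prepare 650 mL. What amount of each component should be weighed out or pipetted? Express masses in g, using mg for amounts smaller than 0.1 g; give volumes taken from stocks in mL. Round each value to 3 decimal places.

Working volume: 650 mL = 0.65 L.
potassium phosphate buffer: dilute stock: 84.2 mM × 650 mL ÷ 1000 mM = 54.730 mL
cobalt chloride hexahydrate: 51.8 µmol/L × 237.9 g/mol × 0.65 L ÷ 1000 = 8.010 mg
hemin: dilute stock: 11.9 µg/mL × 650 mL ÷ 6250 µg/mL = 1.238 mL
sodium pyruvate: C1V1 = C2V2 → 18.8 mM × 650 mL ÷ 500 mM = 24.440 mL

potassium phosphate buffer 54.730 mL; cobalt chloride hexahydrate 8.010 mg; hemin 1.238 mL; sodium pyruvate 24.440 mL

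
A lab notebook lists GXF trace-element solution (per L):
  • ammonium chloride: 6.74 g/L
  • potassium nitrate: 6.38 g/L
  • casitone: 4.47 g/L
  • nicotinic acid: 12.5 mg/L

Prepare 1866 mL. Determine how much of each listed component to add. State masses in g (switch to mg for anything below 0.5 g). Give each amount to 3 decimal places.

Target volume = 1866 mL = 1.866 L.
ammonium chloride: 6.74 g/L × 1.866 L = 12.577 g
potassium nitrate: 6.38 g/L × 1.866 L = 11.905 g
casitone: 4.47 g/L × 1.866 L = 8.341 g
nicotinic acid: 12.5 mg/L × 1.866 L = 23.325 mg

ammonium chloride 12.577 g; potassium nitrate 11.905 g; casitone 8.341 g; nicotinic acid 23.325 mg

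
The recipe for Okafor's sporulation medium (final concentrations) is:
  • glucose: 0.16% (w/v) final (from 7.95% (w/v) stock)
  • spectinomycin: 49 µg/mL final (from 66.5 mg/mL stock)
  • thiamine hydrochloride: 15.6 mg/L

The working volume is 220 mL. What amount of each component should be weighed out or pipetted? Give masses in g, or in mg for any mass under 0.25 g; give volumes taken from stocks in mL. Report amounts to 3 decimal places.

glucose 4.428 mL; spectinomycin 0.162 mL; thiamine hydrochloride 3.432 mg

Working volume: 220 mL = 0.22 L.
glucose: V = C2·V2/C1 = 0.16% ÷ 7.95% × 220 mL = 4.428 mL
spectinomycin: V = C2·V2/C1 = 49 µg/mL × 220 mL ÷ 66500 µg/mL = 0.162 mL
thiamine hydrochloride: 15.6 mg/L × 0.22 L = 3.432 mg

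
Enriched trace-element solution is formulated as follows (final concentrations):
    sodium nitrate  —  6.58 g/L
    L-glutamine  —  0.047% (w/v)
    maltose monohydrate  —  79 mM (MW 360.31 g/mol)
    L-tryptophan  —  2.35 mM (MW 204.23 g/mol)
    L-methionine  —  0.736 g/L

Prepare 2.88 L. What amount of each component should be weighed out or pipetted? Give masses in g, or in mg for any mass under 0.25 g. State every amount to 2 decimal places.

sodium nitrate 18.95 g; L-glutamine 1.35 g; maltose monohydrate 81.98 g; L-tryptophan 1.38 g; L-methionine 2.12 g

Scale factor relative to 1 L: 2.88.
sodium nitrate: 6.58 g/L × 2.88 L = 18.95 g
L-glutamine: 0.047% w/v = 0.47 g/L → 0.47 × 2.88 L = 1.35 g
maltose monohydrate: 79 mmol/L × 360.31 g/mol × 2.88 L ÷ 1000 = 81.98 g
L-tryptophan: 2.35 mmol/L × 204.23 g/mol × 2.88 L ÷ 1000 = 1.38 g
L-methionine: 0.736 g/L × 2.88 L = 2.12 g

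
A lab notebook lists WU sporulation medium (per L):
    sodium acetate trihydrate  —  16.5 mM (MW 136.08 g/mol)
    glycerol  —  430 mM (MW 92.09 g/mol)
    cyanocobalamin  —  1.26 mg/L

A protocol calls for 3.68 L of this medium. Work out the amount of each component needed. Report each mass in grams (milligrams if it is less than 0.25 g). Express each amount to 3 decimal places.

Scale factor relative to 1 L: 3.68.
sodium acetate trihydrate: 16.5 mmol/L × 136.08 g/mol × 3.68 L ÷ 1000 = 8.263 g
glycerol: 430 mmol/L × 92.09 g/mol × 3.68 L ÷ 1000 = 145.723 g
cyanocobalamin: 1.26 mg/L × 3.68 L = 4.637 mg

sodium acetate trihydrate 8.263 g; glycerol 145.723 g; cyanocobalamin 4.637 mg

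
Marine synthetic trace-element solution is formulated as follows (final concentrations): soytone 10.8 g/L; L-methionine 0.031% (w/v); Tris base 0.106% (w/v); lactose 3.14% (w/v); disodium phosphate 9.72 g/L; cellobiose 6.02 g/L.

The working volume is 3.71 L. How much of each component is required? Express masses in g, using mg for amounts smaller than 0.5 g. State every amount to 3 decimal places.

Scale factor relative to 1 L: 3.71.
soytone: 10.8 g/L × 3.71 L = 40.068 g
L-methionine: 0.031% w/v = 0.31 g/L → 0.31 × 3.71 L = 1.150 g
Tris base: 0.106 g per 100 mL × 3710 mL ÷ 100 = 3.933 g
lactose: 3.14% w/v = 31.4 g/L → 31.4 × 3.71 L = 116.494 g
disodium phosphate: 9.72 g/L × 3.71 L = 36.061 g
cellobiose: 6.02 g/L × 3.71 L = 22.334 g

soytone 40.068 g; L-methionine 1.150 g; Tris base 3.933 g; lactose 116.494 g; disodium phosphate 36.061 g; cellobiose 22.334 g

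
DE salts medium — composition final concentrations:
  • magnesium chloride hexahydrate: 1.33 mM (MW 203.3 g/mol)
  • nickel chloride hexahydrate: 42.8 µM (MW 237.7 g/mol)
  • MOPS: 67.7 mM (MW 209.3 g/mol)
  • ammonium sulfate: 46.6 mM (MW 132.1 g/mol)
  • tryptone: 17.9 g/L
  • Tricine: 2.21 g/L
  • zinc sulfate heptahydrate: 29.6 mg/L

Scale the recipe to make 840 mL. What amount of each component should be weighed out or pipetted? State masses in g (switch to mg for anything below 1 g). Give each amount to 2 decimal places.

magnesium chloride hexahydrate 227.13 mg; nickel chloride hexahydrate 8.55 mg; MOPS 11.90 g; ammonium sulfate 5.17 g; tryptone 15.04 g; Tricine 1.86 g; zinc sulfate heptahydrate 24.86 mg

Target volume = 840 mL = 0.84 L.
magnesium chloride hexahydrate: 1.33 mmol/L × 203.3 mg/mmol × 0.84 L = 227.13 mg
nickel chloride hexahydrate: 42.8 µmol/L × 237.7 g/mol × 0.84 L ÷ 1000 = 8.55 mg
MOPS: 67.7 mmol/L × 209.3 g/mol × 0.84 L ÷ 1000 = 11.90 g
ammonium sulfate: 46.6 mmol/L × 132.1 g/mol × 0.84 L ÷ 1000 = 5.17 g
tryptone: 17.9 g/L × 0.84 L = 15.04 g
Tricine: 2.21 g/L × 0.84 L = 1.86 g
zinc sulfate heptahydrate: 29.6 mg/L × 0.84 L = 24.86 mg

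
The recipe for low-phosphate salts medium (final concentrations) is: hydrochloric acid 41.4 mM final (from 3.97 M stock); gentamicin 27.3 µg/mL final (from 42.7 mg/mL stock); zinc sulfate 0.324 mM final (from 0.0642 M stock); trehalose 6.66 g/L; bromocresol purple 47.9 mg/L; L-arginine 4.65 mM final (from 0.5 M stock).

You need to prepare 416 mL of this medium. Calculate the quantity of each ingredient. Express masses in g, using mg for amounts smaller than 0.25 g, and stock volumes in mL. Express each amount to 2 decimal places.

hydrochloric acid 4.34 mL; gentamicin 0.27 mL; zinc sulfate 2.10 mL; trehalose 2.77 g; bromocresol purple 19.93 mg; L-arginine 3.87 mL

Working volume: 416 mL = 0.416 L.
hydrochloric acid: V = C2·V2/C1 = 41.4 mM × 416 mL ÷ 3970 mM = 4.34 mL
gentamicin: V = C2·V2/C1 = 27.3 µg/mL × 416 mL ÷ 42700 µg/mL = 0.27 mL
zinc sulfate: C1V1 = C2V2 → 0.324 mM × 416 mL ÷ 64.2 mM = 2.10 mL
trehalose: 6.66 g/L × 0.416 L = 2.77 g
bromocresol purple: 47.9 mg/L × 0.416 L = 19.93 mg
L-arginine: V = C2·V2/C1 = 4.65 mM × 416 mL ÷ 500 mM = 3.87 mL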